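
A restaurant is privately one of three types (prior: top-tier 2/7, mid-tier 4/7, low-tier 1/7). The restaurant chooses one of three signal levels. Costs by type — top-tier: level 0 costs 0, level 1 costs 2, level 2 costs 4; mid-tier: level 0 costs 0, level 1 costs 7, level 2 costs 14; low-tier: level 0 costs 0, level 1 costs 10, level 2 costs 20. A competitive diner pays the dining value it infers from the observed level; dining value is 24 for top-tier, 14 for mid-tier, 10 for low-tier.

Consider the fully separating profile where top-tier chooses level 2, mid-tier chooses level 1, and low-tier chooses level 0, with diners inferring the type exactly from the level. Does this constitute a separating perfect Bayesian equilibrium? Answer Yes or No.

No

Separating price premiums: level 2 → 24, level 1 → 14, level 0 → 10.
top-tier (assigned level 2): level 0: 10 − 0 = 10; level 1: 14 − 2 = 12; level 2: 24 − 4 = 20. top-tier stays.
mid-tier (assigned level 1): level 0: 10 − 0 = 10; level 1: 14 − 7 = 7; level 2: 24 − 14 = 10. mid-tier prefers level 0.
low-tier (assigned level 0): level 0: 10 − 0 = 10; level 1: 14 − 10 = 4; level 2: 24 − 20 = 4. low-tier stays.
At least one type deviates; the separating profile fails.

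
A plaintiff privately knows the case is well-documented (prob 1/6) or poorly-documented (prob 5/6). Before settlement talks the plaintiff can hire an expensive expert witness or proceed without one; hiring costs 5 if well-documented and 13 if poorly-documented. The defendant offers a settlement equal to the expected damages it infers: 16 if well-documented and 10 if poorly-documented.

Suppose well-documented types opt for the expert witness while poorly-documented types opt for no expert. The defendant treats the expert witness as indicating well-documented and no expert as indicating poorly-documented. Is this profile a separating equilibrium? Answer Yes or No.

Under these beliefs, the expert witness earns settlement 16 and no expert earns settlement 10.
well-documented: the expert witness nets 16 − 5 = 11; no expert nets 10. well-documented prefers the expert witness.
poorly-documented: the expert witness nets 16 − 13 = 3; no expert nets 10. poorly-documented prefers no expert.
Neither type deviates, so the separating profile is an equilibrium.

Yes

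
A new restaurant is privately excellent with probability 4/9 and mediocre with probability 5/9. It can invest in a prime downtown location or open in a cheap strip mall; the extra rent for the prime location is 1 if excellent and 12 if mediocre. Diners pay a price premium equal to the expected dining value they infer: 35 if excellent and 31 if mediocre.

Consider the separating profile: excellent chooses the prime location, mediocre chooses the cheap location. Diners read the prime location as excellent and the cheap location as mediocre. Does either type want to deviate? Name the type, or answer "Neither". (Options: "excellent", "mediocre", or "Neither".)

Neither

The prime location pays 35; the cheap location pays 31.
excellent: assigned the prime location, nets 35 − 1 = 34; deviating to the cheap location nets 31.
mediocre: assigned the cheap location, nets 31; deviating to the prime location nets 35 − 12 = 23.
Both types strictly prefer their assigned action; no profitable deviation.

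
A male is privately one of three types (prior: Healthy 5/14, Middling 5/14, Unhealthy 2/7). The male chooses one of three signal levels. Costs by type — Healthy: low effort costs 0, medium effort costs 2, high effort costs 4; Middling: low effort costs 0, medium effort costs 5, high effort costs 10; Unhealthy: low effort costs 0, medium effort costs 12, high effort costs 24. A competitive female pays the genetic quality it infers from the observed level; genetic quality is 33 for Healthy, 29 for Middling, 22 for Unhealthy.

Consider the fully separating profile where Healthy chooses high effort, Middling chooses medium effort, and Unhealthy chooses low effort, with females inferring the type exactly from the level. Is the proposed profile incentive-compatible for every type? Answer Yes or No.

Yes

Separating mating payoffs: high effort → 33, medium effort → 29, low effort → 22.
Healthy (assigned high effort): low effort: 22 − 0 = 22; medium effort: 29 − 2 = 27; high effort: 33 − 4 = 29. Healthy stays.
Middling (assigned medium effort): low effort: 22 − 0 = 22; medium effort: 29 − 5 = 24; high effort: 33 − 10 = 23. Middling stays.
Unhealthy (assigned low effort): low effort: 22 − 0 = 22; medium effort: 29 − 12 = 17; high effort: 33 − 24 = 9. Unhealthy stays.
Every type prefers its assigned level; separation holds.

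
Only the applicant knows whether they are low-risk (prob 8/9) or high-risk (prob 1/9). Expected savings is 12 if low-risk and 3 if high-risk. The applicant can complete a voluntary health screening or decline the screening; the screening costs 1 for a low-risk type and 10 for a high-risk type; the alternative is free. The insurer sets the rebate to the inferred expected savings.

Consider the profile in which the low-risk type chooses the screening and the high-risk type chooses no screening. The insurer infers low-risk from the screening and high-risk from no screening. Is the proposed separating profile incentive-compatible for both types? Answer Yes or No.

Under these beliefs, the screening earns rebate 12 and no screening earns rebate 3.
low-risk: the screening nets 12 − 1 = 11; no screening nets 3. low-risk prefers the screening.
high-risk: the screening nets 12 − 10 = 2; no screening nets 3. high-risk prefers no screening.
Neither type deviates, so the separating profile is an equilibrium.

Yes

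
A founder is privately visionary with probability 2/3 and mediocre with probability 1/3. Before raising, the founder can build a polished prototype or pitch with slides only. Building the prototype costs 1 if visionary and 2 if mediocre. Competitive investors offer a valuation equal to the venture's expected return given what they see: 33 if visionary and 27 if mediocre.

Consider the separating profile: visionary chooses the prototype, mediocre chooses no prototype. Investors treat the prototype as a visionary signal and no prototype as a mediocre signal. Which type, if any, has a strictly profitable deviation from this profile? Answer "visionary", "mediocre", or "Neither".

mediocre

The prototype pays 33; no prototype pays 27.
visionary: assigned the prototype, nets 33 − 1 = 32; deviating to no prototype nets 27.
mediocre: assigned no prototype, nets 27; deviating to the prototype nets 33 − 2 = 31.
The mediocre type gains 4 by deviating.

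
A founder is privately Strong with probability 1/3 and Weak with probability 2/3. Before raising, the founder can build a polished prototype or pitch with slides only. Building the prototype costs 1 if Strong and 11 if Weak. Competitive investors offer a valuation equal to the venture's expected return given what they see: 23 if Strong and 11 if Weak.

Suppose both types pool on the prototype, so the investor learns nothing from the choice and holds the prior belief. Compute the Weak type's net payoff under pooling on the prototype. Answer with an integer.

4

Pooled valuation = 1/3·23 + 2/3·11 = 15.
Weak pays cost 11 for the prototype, so net payoff = 15 − 11 = 4.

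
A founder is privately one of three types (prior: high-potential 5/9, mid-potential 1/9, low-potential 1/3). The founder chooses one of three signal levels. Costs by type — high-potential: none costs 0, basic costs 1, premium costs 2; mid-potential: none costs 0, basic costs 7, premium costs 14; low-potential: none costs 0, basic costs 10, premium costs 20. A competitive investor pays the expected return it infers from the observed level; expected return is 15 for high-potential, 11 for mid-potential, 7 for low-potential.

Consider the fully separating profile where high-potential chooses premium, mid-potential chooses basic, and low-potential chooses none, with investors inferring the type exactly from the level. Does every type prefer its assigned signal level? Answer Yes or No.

Separating valuations: premium → 15, basic → 11, none → 7.
high-potential (assigned premium): none: 7 − 0 = 7; basic: 11 − 1 = 10; premium: 15 − 2 = 13. high-potential stays.
mid-potential (assigned basic): none: 7 − 0 = 7; basic: 11 − 7 = 4; premium: 15 − 14 = 1. mid-potential prefers none.
low-potential (assigned none): none: 7 − 0 = 7; basic: 11 − 10 = 1; premium: 15 − 20 = -5. low-potential stays.
At least one type deviates; the separating profile fails.

No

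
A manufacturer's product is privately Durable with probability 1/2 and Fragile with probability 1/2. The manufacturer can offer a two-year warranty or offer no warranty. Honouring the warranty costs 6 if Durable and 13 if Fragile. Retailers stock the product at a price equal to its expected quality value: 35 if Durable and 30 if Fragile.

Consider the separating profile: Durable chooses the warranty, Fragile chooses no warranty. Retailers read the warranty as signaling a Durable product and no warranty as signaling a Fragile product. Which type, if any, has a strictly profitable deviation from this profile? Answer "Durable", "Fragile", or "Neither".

Durable

The warranty pays 35; no warranty pays 30.
Durable: assigned the warranty, nets 35 − 6 = 29; deviating to no warranty nets 30.
Fragile: assigned no warranty, nets 30; deviating to the warranty nets 35 − 13 = 22.
The Durable type gains 1 by deviating.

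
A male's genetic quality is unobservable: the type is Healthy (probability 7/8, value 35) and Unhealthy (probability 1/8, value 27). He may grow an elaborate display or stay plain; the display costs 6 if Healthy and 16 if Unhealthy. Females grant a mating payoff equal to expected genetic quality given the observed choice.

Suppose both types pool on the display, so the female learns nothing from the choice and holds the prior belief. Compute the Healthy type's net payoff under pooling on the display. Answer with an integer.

Pooled mating payoff = 7/8·35 + 1/8·27 = 34.
Healthy pays cost 6 for the display, so net payoff = 34 − 6 = 28.

28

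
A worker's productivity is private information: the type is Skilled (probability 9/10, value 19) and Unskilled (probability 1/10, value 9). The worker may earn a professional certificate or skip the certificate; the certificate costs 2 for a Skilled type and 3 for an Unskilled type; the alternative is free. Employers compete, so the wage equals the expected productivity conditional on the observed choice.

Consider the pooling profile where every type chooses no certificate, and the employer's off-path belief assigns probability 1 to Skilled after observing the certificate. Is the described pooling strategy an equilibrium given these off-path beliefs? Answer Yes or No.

On path, the employer holds the prior and pays 9/10·19 + 1/10·9 = 18. Off path (the certificate), believing Skilled, it pays 19.
Skilled: no certificate nets 18; the certificate nets 19 − 2 = 17. Skilled stays.
Unskilled: no certificate nets 18; the certificate nets 19 − 3 = 16. Unskilled stays.
No type deviates, so pooling is sustained.

Yes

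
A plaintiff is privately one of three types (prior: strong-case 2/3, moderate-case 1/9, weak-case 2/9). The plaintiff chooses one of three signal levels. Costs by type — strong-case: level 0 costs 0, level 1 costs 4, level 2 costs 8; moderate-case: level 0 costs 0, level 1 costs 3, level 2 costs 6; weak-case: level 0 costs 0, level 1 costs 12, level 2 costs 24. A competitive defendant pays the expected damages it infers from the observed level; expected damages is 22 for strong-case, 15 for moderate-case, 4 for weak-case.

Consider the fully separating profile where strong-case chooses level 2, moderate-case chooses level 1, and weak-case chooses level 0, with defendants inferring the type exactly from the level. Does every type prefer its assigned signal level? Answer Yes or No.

No

Separating settlements: level 2 → 22, level 1 → 15, level 0 → 4.
strong-case (assigned level 2): level 0: 4 − 0 = 4; level 1: 15 − 4 = 11; level 2: 22 − 8 = 14. strong-case stays.
moderate-case (assigned level 1): level 0: 4 − 0 = 4; level 1: 15 − 3 = 12; level 2: 22 − 6 = 16. moderate-case prefers level 2.
weak-case (assigned level 0): level 0: 4 − 0 = 4; level 1: 15 − 12 = 3; level 2: 22 − 24 = -2. weak-case stays.
At least one type deviates; the separating profile fails.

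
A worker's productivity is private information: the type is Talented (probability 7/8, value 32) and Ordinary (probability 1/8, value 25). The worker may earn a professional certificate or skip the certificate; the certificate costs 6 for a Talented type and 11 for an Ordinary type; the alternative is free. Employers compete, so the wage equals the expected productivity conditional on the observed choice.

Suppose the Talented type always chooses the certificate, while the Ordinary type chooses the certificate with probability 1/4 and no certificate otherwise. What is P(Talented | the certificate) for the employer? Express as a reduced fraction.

28/29

P(the certificate) = (7/8)·1 + (1/8)·(1/4) = 29/32.
By Bayes' rule, P(Talented | the certificate) = (7/8) / (29/32) = 28/29.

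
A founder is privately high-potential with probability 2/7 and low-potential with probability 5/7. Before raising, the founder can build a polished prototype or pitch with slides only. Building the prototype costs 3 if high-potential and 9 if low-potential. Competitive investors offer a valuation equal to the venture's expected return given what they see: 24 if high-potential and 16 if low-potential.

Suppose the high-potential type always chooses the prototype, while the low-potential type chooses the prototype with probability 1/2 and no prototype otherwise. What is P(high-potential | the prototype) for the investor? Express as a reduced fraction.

P(the prototype) = (2/7)·1 + (5/7)·(1/2) = 9/14.
By Bayes' rule, P(high-potential | the prototype) = (2/7) / (9/14) = 4/9.

4/9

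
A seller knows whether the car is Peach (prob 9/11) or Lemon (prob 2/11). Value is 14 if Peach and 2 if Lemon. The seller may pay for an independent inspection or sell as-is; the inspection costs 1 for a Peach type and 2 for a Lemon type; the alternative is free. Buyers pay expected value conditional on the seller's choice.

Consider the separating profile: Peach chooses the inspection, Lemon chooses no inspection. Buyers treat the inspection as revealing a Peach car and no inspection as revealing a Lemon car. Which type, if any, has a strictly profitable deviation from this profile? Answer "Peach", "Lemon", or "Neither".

The inspection pays 14; no inspection pays 2.
Peach: assigned the inspection, nets 14 − 1 = 13; deviating to no inspection nets 2.
Lemon: assigned no inspection, nets 2; deviating to the inspection nets 14 − 2 = 12.
The Lemon type gains 10 by deviating.

Lemon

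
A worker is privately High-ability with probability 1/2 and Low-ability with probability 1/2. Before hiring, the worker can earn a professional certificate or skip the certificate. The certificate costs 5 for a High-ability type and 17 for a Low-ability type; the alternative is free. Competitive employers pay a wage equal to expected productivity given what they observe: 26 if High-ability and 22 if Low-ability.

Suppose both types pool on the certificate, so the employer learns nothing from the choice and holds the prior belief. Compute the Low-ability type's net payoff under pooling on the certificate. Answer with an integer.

Pooled wage = 1/2·26 + 1/2·22 = 24.
Low-ability pays cost 17 for the certificate, so net payoff = 24 − 17 = 7.

7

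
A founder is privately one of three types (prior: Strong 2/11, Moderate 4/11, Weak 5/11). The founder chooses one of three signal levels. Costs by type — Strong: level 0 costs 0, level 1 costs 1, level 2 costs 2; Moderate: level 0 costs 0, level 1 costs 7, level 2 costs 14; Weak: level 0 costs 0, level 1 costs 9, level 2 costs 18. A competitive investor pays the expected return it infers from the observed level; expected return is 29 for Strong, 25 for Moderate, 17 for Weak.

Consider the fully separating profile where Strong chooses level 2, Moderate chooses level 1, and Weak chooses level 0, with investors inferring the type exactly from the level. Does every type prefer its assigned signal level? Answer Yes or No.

Yes

Separating valuations: level 2 → 29, level 1 → 25, level 0 → 17.
Strong (assigned level 2): level 0: 17 − 0 = 17; level 1: 25 − 1 = 24; level 2: 29 − 2 = 27. Strong stays.
Moderate (assigned level 1): level 0: 17 − 0 = 17; level 1: 25 − 7 = 18; level 2: 29 − 14 = 15. Moderate stays.
Weak (assigned level 0): level 0: 17 − 0 = 17; level 1: 25 − 9 = 16; level 2: 29 − 18 = 11. Weak stays.
Every type prefers its assigned level; separation holds.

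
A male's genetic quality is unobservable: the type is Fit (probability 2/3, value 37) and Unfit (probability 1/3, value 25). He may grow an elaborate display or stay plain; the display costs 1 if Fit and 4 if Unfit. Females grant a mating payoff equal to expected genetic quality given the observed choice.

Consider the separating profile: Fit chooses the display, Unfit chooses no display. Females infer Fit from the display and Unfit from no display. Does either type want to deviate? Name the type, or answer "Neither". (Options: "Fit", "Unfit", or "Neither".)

The display pays 37; no display pays 25.
Fit: assigned the display, nets 37 − 1 = 36; deviating to no display nets 25.
Unfit: assigned no display, nets 25; deviating to the display nets 37 − 4 = 33.
The Unfit type gains 8 by deviating.

Unfit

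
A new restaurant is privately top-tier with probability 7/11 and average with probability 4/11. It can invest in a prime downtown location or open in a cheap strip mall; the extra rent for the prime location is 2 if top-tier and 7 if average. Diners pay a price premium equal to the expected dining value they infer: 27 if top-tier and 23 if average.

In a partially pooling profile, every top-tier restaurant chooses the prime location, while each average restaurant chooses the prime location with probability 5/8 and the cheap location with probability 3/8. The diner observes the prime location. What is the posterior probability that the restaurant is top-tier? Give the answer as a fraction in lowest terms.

14/19

P(the prime location) = (7/11)·1 + (4/11)·(5/8) = 19/22.
By Bayes' rule, P(top-tier | the prime location) = (7/11) / (19/22) = 14/19.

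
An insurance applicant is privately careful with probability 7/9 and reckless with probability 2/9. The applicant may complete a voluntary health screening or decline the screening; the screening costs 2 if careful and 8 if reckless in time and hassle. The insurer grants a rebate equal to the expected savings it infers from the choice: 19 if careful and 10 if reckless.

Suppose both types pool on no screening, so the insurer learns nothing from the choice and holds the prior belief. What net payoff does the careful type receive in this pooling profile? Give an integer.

Pooled rebate = 7/9·19 + 2/9·10 = 17.
careful pays no cost for no screening, so net payoff = 17.

17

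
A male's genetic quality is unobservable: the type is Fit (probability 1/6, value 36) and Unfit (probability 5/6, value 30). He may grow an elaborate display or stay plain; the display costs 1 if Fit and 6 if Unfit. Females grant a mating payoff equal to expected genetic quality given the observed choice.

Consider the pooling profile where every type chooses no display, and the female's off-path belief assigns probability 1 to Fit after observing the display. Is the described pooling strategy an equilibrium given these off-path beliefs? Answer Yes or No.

No

On path, the female holds the prior and pays 1/6·36 + 5/6·30 = 31. Off path (the display), believing Fit, it pays 36.
Fit: no display nets 31; the display nets 36 − 1 = 35. Fit would deviate.
Unfit: no display nets 31; the display nets 36 − 6 = 30. Unfit stays.
A type deviates, so pooling fails.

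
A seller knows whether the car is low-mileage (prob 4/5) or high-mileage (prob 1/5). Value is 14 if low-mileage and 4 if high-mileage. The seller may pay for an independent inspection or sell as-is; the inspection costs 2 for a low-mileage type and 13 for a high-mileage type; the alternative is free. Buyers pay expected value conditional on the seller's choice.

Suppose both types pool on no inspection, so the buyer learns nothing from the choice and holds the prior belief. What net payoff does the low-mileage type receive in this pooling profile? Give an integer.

12

Pooled price = 4/5·14 + 1/5·4 = 12.
low-mileage pays no cost for no inspection, so net payoff = 12.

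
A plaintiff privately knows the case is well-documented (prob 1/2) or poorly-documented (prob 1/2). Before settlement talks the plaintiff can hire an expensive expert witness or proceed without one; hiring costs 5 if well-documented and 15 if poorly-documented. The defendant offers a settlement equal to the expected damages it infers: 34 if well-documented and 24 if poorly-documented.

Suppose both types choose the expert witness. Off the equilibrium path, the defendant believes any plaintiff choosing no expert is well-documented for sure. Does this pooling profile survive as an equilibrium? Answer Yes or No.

On path, the defendant holds the prior and pays 1/2·34 + 1/2·24 = 29. Off path (no expert), believing well-documented, it pays 34.
well-documented: the expert witness nets 29 − 5 = 24; no expert nets 34. well-documented would deviate.
poorly-documented: the expert witness nets 29 − 15 = 14; no expert nets 34. poorly-documented would deviate.
A type deviates, so pooling fails.

No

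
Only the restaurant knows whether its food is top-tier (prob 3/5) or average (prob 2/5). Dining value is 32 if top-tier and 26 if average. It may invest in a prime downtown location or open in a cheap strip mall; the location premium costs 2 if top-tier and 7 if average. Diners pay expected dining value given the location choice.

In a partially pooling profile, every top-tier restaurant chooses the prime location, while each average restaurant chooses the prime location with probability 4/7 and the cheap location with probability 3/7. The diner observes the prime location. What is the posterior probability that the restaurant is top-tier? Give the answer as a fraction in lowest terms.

P(the prime location) = (3/5)·1 + (2/5)·(4/7) = 29/35.
By Bayes' rule, P(top-tier | the prime location) = (3/5) / (29/35) = 21/29.

21/29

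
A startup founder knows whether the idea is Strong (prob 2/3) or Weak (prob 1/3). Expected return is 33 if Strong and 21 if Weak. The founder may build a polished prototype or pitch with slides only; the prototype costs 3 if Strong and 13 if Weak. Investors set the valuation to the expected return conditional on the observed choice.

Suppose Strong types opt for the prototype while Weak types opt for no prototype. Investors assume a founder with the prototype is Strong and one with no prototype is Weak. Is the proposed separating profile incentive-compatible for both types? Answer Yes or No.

Under these beliefs, the prototype earns valuation 33 and no prototype earns valuation 21.
Strong: the prototype nets 33 − 3 = 30; no prototype nets 21. Strong prefers the prototype.
Weak: the prototype nets 33 − 13 = 20; no prototype nets 21. Weak prefers no prototype.
Neither type deviates, so the separating profile is an equilibrium.

Yes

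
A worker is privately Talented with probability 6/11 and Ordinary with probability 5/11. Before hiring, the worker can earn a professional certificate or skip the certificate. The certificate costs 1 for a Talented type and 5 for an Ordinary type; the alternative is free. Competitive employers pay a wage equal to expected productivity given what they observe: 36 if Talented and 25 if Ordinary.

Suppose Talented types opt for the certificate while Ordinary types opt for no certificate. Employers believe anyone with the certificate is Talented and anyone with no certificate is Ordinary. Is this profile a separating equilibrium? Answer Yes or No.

Under these beliefs, the certificate earns wage 36 and no certificate earns wage 25.
Talented: the certificate nets 36 − 1 = 35; no certificate nets 25. Talented prefers the certificate.
Ordinary: the certificate nets 36 − 5 = 31; no certificate nets 25. Ordinary would deviate to the certificate.
Ordinary has a profitable deviation, so the profile is not an equilibrium.

No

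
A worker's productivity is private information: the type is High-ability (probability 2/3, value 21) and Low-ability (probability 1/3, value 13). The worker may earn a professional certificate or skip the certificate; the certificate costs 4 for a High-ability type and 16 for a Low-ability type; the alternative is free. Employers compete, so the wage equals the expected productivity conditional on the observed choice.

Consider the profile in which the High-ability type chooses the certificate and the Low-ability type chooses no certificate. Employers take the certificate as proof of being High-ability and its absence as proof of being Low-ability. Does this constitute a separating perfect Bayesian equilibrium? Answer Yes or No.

Yes

Under these beliefs, the certificate earns wage 21 and no certificate earns wage 13.
High-ability: the certificate nets 21 − 4 = 17; no certificate nets 13. High-ability prefers the certificate.
Low-ability: the certificate nets 21 − 16 = 5; no certificate nets 13. Low-ability prefers no certificate.
Neither type deviates, so the separating profile is an equilibrium.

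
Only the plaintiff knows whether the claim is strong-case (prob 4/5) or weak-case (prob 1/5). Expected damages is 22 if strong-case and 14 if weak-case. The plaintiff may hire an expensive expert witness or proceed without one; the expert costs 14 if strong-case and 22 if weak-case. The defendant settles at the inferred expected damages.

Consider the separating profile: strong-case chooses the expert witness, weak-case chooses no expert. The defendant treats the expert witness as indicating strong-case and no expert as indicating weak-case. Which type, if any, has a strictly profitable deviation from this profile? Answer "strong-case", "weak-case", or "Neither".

strong-case

The expert witness pays 22; no expert pays 14.
strong-case: assigned the expert witness, nets 22 − 14 = 8; deviating to no expert nets 14.
weak-case: assigned no expert, nets 14; deviating to the expert witness nets 22 − 22 = 0.
The strong-case type gains 6 by deviating.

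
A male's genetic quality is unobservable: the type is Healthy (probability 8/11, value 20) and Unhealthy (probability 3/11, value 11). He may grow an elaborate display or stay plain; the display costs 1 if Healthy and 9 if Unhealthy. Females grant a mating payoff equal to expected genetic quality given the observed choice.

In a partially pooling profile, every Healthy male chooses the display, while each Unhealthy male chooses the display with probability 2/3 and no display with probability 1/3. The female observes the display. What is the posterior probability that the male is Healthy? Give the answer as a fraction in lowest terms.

P(the display) = (8/11)·1 + (3/11)·(2/3) = 10/11.
By Bayes' rule, P(Healthy | the display) = (8/11) / (10/11) = 4/5.

4/5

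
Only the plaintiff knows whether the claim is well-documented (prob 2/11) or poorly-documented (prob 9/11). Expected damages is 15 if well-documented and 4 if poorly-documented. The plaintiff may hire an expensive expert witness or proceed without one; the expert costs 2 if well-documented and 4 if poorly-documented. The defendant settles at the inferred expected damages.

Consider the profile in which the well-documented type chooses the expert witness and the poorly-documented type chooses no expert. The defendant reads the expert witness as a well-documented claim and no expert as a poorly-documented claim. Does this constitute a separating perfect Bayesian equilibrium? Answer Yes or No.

No

Under these beliefs, the expert witness earns settlement 15 and no expert earns settlement 4.
well-documented: the expert witness nets 15 − 2 = 13; no expert nets 4. well-documented prefers the expert witness.
poorly-documented: the expert witness nets 15 − 4 = 11; no expert nets 4. poorly-documented would deviate to the expert witness.
poorly-documented has a profitable deviation, so the profile is not an equilibrium.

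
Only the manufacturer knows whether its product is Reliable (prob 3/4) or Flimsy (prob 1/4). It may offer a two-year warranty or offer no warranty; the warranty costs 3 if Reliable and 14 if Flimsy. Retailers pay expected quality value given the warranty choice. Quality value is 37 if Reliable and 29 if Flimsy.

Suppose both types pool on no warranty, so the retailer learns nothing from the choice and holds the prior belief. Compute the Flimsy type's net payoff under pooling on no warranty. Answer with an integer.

Pooled price = 3/4·37 + 1/4·29 = 35.
Flimsy pays no cost for no warranty, so net payoff = 35.

35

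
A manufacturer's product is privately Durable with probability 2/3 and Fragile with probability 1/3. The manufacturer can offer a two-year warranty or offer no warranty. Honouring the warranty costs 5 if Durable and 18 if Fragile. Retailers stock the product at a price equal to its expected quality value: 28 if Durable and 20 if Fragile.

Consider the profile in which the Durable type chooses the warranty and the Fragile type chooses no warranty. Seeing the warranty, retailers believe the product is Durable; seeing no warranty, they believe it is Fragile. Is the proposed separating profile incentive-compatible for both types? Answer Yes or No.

Under these beliefs, the warranty earns price 28 and no warranty earns price 20.
Durable: the warranty nets 28 − 5 = 23; no warranty nets 20. Durable prefers the warranty.
Fragile: the warranty nets 28 − 18 = 10; no warranty nets 20. Fragile prefers no warranty.
Neither type deviates, so the separating profile is an equilibrium.

Yes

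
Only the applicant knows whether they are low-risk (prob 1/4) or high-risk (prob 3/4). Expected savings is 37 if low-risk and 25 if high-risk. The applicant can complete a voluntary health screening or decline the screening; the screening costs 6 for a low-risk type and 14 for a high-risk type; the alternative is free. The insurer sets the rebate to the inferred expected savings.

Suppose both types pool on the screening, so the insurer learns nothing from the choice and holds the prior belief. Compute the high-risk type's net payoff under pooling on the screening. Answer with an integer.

14

Pooled rebate = 1/4·37 + 3/4·25 = 28.
high-risk pays cost 14 for the screening, so net payoff = 28 − 14 = 14.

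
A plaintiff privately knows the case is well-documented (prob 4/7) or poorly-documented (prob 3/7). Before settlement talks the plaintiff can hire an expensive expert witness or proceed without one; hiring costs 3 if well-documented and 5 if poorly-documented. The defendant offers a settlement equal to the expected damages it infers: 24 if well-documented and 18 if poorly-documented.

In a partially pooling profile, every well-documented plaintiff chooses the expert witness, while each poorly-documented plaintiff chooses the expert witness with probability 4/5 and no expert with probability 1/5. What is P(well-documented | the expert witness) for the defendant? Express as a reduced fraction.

5/8

P(the expert witness) = (4/7)·1 + (3/7)·(4/5) = 32/35.
By Bayes' rule, P(well-documented | the expert witness) = (4/7) / (32/35) = 5/8.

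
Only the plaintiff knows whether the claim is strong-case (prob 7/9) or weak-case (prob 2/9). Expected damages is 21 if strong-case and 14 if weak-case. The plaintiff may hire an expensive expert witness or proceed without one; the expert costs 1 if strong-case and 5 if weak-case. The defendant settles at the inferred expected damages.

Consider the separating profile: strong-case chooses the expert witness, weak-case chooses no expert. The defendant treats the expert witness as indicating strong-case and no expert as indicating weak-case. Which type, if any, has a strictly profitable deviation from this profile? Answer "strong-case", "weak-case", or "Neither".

weak-case

The expert witness pays 21; no expert pays 14.
strong-case: assigned the expert witness, nets 21 − 1 = 20; deviating to no expert nets 14.
weak-case: assigned no expert, nets 14; deviating to the expert witness nets 21 − 5 = 16.
The weak-case type gains 2 by deviating.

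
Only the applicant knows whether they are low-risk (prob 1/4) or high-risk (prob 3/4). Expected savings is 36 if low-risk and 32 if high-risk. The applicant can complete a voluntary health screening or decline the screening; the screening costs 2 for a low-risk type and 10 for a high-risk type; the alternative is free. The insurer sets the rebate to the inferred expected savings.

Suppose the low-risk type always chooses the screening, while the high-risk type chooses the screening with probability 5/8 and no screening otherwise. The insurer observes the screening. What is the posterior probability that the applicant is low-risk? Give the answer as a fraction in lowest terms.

P(the screening) = (1/4)·1 + (3/4)·(5/8) = 23/32.
By Bayes' rule, P(low-risk | the screening) = (1/4) / (23/32) = 8/23.

8/23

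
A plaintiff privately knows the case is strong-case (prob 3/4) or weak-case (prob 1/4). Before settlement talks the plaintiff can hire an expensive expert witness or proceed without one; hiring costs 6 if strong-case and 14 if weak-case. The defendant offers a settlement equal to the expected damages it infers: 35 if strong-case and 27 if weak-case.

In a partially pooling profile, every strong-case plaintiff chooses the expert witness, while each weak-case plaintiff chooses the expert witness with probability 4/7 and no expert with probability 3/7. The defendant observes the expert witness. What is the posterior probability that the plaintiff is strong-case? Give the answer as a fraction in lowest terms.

P(the expert witness) = (3/4)·1 + (1/4)·(4/7) = 25/28.
By Bayes' rule, P(strong-case | the expert witness) = (3/4) / (25/28) = 21/25.

21/25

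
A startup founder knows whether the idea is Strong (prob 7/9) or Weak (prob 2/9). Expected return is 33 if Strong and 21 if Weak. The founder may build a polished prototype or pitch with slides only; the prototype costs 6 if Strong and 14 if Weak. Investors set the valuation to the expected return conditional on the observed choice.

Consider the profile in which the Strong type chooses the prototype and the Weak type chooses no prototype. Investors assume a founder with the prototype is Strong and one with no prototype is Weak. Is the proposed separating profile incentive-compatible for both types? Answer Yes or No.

Under these beliefs, the prototype earns valuation 33 and no prototype earns valuation 21.
Strong: the prototype nets 33 − 6 = 27; no prototype nets 21. Strong prefers the prototype.
Weak: the prototype nets 33 − 14 = 19; no prototype nets 21. Weak prefers no prototype.
Neither type deviates, so the separating profile is an equilibrium.

Yes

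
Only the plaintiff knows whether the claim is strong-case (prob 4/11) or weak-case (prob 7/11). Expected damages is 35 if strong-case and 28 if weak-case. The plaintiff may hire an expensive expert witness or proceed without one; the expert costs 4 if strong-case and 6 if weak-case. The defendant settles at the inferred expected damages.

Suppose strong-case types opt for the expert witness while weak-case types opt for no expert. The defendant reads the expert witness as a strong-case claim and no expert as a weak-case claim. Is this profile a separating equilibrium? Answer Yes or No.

Under these beliefs, the expert witness earns settlement 35 and no expert earns settlement 28.
strong-case: the expert witness nets 35 − 4 = 31; no expert nets 28. strong-case prefers the expert witness.
weak-case: the expert witness nets 35 − 6 = 29; no expert nets 28. weak-case would deviate to the expert witness.
weak-case has a profitable deviation, so the profile is not an equilibrium.

No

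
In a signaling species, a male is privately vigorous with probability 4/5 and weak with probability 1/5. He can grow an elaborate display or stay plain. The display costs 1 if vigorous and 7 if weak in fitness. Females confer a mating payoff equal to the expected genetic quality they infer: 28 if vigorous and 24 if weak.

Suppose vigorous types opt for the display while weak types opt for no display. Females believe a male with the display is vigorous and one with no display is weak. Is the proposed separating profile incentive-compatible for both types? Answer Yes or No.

Under these beliefs, the display earns mating payoff 28 and no display earns mating payoff 24.
vigorous: the display nets 28 − 1 = 27; no display nets 24. vigorous prefers the display.
weak: the display nets 28 − 7 = 21; no display nets 24. weak prefers no display.
Neither type deviates, so the separating profile is an equilibrium.

Yes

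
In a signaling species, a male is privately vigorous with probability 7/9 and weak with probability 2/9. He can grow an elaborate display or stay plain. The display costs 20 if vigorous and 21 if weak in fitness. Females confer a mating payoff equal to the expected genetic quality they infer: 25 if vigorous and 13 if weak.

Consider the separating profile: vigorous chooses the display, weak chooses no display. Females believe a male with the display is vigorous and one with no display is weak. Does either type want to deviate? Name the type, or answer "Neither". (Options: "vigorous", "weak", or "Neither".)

The display pays 25; no display pays 13.
vigorous: assigned the display, nets 25 − 20 = 5; deviating to no display nets 13.
weak: assigned no display, nets 13; deviating to the display nets 25 − 21 = 4.
The vigorous type gains 8 by deviating.

vigorous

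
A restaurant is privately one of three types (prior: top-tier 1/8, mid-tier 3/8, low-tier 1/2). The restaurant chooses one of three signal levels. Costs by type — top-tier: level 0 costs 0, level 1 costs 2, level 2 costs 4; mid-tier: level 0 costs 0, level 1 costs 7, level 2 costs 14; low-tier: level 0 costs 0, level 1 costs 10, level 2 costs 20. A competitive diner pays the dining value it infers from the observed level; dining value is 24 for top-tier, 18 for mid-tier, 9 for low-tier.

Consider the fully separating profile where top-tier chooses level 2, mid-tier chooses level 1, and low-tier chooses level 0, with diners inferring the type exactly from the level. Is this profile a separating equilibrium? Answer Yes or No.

Separating price premiums: level 2 → 24, level 1 → 18, level 0 → 9.
top-tier (assigned level 2): level 0: 9 − 0 = 9; level 1: 18 − 2 = 16; level 2: 24 − 4 = 20. top-tier stays.
mid-tier (assigned level 1): level 0: 9 − 0 = 9; level 1: 18 − 7 = 11; level 2: 24 − 14 = 10. mid-tier stays.
low-tier (assigned level 0): level 0: 9 − 0 = 9; level 1: 18 − 10 = 8; level 2: 24 − 20 = 4. low-tier stays.
Every type prefers its assigned level; separation holds.

Yes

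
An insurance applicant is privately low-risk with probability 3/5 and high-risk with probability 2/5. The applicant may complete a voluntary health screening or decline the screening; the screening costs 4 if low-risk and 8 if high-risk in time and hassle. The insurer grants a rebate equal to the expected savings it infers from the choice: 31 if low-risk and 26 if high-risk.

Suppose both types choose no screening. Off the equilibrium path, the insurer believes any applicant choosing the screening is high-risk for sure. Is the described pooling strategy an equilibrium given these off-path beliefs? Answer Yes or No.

On path, the insurer holds the prior and pays 3/5·31 + 2/5·26 = 29. Off path (the screening), believing high-risk, it pays 26.
low-risk: no screening nets 29; the screening nets 26 − 4 = 22. low-risk stays.
high-risk: no screening nets 29; the screening nets 26 − 8 = 18. high-risk stays.
No type deviates, so pooling is sustained.

Yes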